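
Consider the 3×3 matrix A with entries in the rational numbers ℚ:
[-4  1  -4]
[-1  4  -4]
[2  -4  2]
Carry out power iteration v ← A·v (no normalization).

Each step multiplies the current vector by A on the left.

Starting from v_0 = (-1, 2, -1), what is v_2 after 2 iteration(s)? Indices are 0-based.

v_2 = (21, 90, -56)

v_0 = (-1, 2, -1).
v_1 = A·v_0 = (10, 13, -12).
v_2 = A·v_1 = (21, 90, -56).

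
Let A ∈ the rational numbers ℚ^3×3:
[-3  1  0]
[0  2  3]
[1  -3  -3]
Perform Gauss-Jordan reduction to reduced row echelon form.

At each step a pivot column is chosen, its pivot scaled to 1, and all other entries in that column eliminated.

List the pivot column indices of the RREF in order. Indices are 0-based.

step 1: normalize row 0 (÷-3) = (1, -1/3, 0)
  row 2: subtract 1×row0 = (0, -8/3, -3)
step 2: normalize row 1 (÷2) = (0, 1, 3/2)
  row 0: subtract -1/3×row1 = (1, 0, 1/2)
  row 2: subtract -8/3×row1 = (0, 0, 1)
step 3: normalize row 2 (÷1) = (0, 0, 1)
  row 0: subtract 1/2×row2 = (1, 0, 0)
  row 1: subtract 3/2×row2 = (0, 1, 0)

pivot columns: 0, 1, 2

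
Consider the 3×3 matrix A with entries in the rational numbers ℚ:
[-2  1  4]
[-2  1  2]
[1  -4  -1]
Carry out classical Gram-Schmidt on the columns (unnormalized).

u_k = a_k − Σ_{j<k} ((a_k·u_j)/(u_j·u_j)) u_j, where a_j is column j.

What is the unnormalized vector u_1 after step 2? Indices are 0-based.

u_1 = (-7/9, -7/9, -28/9)

Step 1: u_0 = a_0 = (-2, -2, 1).
Step 2: u_1 = a_1 − (-8/9)·u_0 = (-7/9, -7/9, -28/9).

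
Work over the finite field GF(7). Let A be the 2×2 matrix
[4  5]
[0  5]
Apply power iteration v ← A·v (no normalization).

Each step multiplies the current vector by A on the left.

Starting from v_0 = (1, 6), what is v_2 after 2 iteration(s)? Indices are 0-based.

v_2 = (6, 3)

v_0 = (1, 6).
v_1 = A·v_0 = (6, 2).
v_2 = A·v_1 = (6, 3).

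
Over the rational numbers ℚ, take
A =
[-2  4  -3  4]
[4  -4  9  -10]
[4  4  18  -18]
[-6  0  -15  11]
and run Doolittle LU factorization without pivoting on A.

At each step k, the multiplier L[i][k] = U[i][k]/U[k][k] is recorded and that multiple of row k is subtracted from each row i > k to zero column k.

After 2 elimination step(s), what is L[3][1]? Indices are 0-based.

[col 0] pivot -2
  R1 -= -2*R0 → (0, 4, 3, -2)  (L[1][0] := -2)
  R2 -= -2*R0 → (0, 12, 12, -10)  (L[2][0] := -2)
  R3 -= 3*R0 → (0, -12, -6, -1)  (L[3][0] := 3)
[col 1] pivot 4
  R2 -= 3*R1 → (0, 0, 3, -4)  (L[2][1] := 3)
  R3 -= -3*R1 → (0, 0, 3, -7)  (L[3][1] := -3)

L[3][1] = -3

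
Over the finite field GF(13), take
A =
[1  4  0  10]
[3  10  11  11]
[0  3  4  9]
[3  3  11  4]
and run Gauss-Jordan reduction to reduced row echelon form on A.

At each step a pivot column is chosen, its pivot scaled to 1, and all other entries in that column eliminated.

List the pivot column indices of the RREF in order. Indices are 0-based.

pivot(0,0)=1: scale R0 → (1, 4, 0, 10)
  clear (1,0): R1 −= (3)R0 → (0, 11, 11, 7)
  clear (3,0): R3 −= (3)R0 → (0, 4, 11, 0)
pivot(1,1)=11: scale R1 → (0, 1, 1, 3)
  clear (0,1): R0 −= (4)R1 → (1, 0, 9, 11)
  clear (2,1): R2 −= (3)R1 → (0, 0, 1, 0)
  clear (3,1): R3 −= (4)R1 → (0, 0, 7, 1)
pivot(2,2)=1: scale R2 → (0, 0, 1, 0)
  clear (0,2): R0 −= (9)R2 → (1, 0, 0, 11)
  clear (1,2): R1 −= (1)R2 → (0, 1, 0, 3)
  clear (3,2): R3 −= (7)R2 → (0, 0, 0, 1)
pivot(3,3)=1: scale R3 → (0, 0, 0, 1)
  clear (0,3): R0 −= (11)R3 → (1, 0, 0, 0)
  clear (1,3): R1 −= (3)R3 → (0, 1, 0, 0)

pivot columns: 0, 1, 2, 3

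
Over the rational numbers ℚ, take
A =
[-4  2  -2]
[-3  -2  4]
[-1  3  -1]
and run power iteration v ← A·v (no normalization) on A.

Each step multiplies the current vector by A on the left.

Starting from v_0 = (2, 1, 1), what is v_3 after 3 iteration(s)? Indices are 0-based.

v_3 = (-24, -152, 76)

v_0 = (2, 1, 1).
v_1 = A·v_0 = (-8, -4, 0).
v_2 = A·v_1 = (24, 32, -4).
v_3 = A·v_2 = (-24, -152, 76).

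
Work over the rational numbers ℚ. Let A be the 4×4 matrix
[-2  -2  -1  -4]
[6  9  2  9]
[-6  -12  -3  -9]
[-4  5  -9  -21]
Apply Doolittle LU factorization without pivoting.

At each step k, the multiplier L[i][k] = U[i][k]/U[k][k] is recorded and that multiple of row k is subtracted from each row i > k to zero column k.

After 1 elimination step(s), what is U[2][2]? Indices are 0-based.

[col 0] pivot -2
  R1 -= -3*R0 → (0, 3, -1, -3)  (L[1][0] := -3)
  R2 -= 3*R0 → (0, -6, 0, 3)  (L[2][0] := 3)
  R3 -= 2*R0 → (0, 9, -7, -13)  (L[3][0] := 2)

U[2][2] = 0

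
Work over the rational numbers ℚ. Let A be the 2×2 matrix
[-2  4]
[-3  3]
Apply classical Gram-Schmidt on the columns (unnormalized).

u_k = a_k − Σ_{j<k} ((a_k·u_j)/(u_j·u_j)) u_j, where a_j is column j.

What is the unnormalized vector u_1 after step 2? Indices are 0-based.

u_1 = (18/13, -12/13)

Step 1: u_0 = a_0 = (-2, -3).
Step 2: u_1 = a_1 − (-17/13)·u_0 = (18/13, -12/13).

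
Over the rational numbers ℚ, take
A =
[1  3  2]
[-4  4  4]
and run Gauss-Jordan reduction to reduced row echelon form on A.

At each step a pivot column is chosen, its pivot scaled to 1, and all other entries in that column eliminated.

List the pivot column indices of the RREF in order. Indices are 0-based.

pivot columns: 0, 1

[1] R0 /= 1  ⇒  (1, 3, 2)
     R1 -= -4·R0  ⇒  (0, 16, 12)
[2] R1 /= 16  ⇒  (0, 1, 3/4)
     R0 -= 3·R1  ⇒  (1, 0, -1/4)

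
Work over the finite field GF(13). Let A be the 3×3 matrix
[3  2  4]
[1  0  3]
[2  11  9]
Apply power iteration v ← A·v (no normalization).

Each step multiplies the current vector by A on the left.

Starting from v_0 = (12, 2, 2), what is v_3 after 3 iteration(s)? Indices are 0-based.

v_3 = (3, 4, 6)

v_0 = (12, 2, 2).
v_1 = A·v_0 = (9, 5, 12).
v_2 = A·v_1 = (7, 6, 12).
v_3 = A·v_2 = (3, 4, 6).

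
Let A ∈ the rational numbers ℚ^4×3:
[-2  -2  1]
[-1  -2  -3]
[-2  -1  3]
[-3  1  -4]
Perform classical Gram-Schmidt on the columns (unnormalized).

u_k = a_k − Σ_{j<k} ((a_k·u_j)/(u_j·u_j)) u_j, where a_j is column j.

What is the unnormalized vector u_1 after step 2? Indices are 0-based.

Step 1: u_0 = a_0 = (-2, -1, -2, -3).
Step 2: u_1 = a_1 − (5/18)·u_0 = (-13/9, -31/18, -4/9, 11/6).

u_1 = (-13/9, -31/18, -4/9, 11/6)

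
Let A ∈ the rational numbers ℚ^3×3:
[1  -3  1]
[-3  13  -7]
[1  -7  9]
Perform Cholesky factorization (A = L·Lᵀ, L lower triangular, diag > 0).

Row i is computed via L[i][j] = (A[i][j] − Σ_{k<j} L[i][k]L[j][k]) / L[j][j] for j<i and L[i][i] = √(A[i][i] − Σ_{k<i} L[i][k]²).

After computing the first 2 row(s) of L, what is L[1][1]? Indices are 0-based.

Step 1: L[0][0] = √(1) = 1.
  L[1][0] = (-3) / L[0][0] = -3.
Step 2: L[1][1] = √(4) = 2.

L[1][1] = 2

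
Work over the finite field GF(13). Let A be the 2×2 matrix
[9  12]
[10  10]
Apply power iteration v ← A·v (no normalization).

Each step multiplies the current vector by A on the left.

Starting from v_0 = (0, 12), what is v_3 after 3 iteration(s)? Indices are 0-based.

v_3 = (1, 5)

v_0 = (0, 12).
v_1 = A·v_0 = (1, 3).
v_2 = A·v_1 = (6, 1).
v_3 = A·v_2 = (1, 5).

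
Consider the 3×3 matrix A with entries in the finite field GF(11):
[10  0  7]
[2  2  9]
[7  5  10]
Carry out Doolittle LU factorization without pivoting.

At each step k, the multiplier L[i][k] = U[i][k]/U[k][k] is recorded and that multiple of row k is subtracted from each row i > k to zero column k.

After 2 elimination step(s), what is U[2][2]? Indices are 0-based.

U[2][2] = 7

[col 0] pivot 10
  R1 -= 9*R0 → (0, 2, 1)  (L[1][0] := 9)
  R2 -= 4*R0 → (0, 5, 4)  (L[2][0] := 4)
[col 1] pivot 2
  R2 -= 8*R1 → (0, 0, 7)  (L[2][1] := 8)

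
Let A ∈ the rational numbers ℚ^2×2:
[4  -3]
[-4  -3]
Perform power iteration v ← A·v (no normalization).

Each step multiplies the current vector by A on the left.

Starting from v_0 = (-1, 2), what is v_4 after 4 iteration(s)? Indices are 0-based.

v_4 = (-1090, 1102)

v_0 = (-1, 2).
v_1 = A·v_0 = (-10, -2).
v_2 = A·v_1 = (-34, 46).
v_3 = A·v_2 = (-274, -2).
v_4 = A·v_3 = (-1090, 1102).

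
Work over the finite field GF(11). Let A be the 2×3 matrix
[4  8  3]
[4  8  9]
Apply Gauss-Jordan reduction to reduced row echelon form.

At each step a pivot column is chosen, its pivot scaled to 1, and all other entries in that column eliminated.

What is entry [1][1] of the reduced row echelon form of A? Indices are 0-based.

M[1][1] = 0

[1] R0 /= 4  ⇒  (1, 2, 9)
     R1 -= 4·R0  ⇒  (0, 0, 6)
column 1 empty below row 1
[2] R1 /= 6  ⇒  (0, 0, 1)
     R0 -= 9·R1  ⇒  (1, 2, 0)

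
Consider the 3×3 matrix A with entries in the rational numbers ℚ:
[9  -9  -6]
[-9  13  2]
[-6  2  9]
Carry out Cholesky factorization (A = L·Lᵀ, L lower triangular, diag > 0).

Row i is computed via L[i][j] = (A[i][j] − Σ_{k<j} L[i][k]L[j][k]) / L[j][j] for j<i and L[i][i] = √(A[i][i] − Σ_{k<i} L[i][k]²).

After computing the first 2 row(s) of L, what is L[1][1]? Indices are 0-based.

Step 1: L[0][0] = √(9) = 3.
  L[1][0] = (-9) / L[0][0] = -3.
Step 2: L[1][1] = √(4) = 2.

L[1][1] = 2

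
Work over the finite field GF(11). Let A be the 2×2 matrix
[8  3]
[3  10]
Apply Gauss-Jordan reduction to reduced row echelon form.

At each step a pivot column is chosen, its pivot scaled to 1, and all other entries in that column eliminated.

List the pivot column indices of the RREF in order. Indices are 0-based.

pivot columns: 0, 1

pivot(0,0)=8: scale R0 → (1, 10)
  clear (1,0): R1 −= (3)R0 → (0, 2)
pivot(1,1)=2: scale R1 → (0, 1)
  clear (0,1): R0 −= (10)R1 → (1, 0)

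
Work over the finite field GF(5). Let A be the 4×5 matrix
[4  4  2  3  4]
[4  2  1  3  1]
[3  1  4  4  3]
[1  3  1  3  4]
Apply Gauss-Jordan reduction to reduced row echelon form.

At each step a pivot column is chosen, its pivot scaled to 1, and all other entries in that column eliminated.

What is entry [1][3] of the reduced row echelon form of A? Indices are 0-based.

M[1][3] = 1

step 1: normalize row 0 (÷4) = (1, 1, 3, 2, 1)
  row 1: subtract 4×row0 = (0, 3, 4, 0, 2)
  row 2: subtract 3×row0 = (0, 3, 0, 3, 0)
  row 3: subtract 1×row0 = (0, 2, 3, 1, 3)
step 2: normalize row 1 (÷3) = (0, 1, 3, 0, 4)
  row 0: subtract 1×row1 = (1, 0, 0, 2, 2)
  row 2: subtract 3×row1 = (0, 0, 1, 3, 3)
  row 3: subtract 2×row1 = (0, 0, 2, 1, 0)
step 3: normalize row 2 (÷1) = (0, 0, 1, 3, 3)
  row 1: subtract 3×row2 = (0, 1, 0, 1, 0)
  row 3: subtract 2×row2 = (0, 0, 0, 0, 4)
skip col 3 (zero from row 3)
step 4: normalize row 3 (÷4) = (0, 0, 0, 0, 1)
  row 0: subtract 2×row3 = (1, 0, 0, 2, 0)
  row 2: subtract 3×row3 = (0, 0, 1, 3, 0)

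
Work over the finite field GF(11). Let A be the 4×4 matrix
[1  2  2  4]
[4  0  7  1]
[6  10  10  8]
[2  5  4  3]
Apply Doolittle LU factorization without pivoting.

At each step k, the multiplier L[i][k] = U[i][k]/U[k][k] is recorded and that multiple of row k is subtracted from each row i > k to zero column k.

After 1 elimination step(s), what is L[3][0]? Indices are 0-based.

L[3][0] = 2

[col 0] pivot 1
  R1 -= 4*R0 → (0, 3, 10, 7)  (L[1][0] := 4)
  R2 -= 6*R0 → (0, 9, 9, 6)  (L[2][0] := 6)
  R3 -= 2*R0 → (0, 1, 0, 6)  (L[3][0] := 2)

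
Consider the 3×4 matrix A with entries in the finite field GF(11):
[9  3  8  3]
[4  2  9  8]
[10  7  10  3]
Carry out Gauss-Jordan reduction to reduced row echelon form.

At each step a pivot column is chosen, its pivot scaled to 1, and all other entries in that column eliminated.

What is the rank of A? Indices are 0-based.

step 1: normalize row 0 (÷9) = (1, 4, 7, 4)
  row 1: subtract 4×row0 = (0, 8, 3, 3)
  row 2: subtract 10×row0 = (0, 0, 6, 7)
step 2: normalize row 1 (÷8) = (0, 1, 10, 10)
  row 0: subtract 4×row1 = (1, 0, 0, 8)
step 3: normalize row 2 (÷6) = (0, 0, 1, 3)
  row 1: subtract 10×row2 = (0, 1, 0, 2)

rank = 3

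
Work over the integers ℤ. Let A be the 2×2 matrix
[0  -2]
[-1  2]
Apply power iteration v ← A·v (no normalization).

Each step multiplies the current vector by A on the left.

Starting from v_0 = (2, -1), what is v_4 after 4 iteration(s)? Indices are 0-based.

v_0 = (2, -1).
v_1 = A·v_0 = (2, -4).
v_2 = A·v_1 = (8, -10).
v_3 = A·v_2 = (20, -28).
v_4 = A·v_3 = (56, -76).

v_4 = (56, -76)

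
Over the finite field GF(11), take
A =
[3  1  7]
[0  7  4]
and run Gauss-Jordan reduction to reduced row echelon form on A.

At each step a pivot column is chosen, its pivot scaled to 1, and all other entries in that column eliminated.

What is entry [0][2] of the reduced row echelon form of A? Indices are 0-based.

pivot(0,0)=3: scale R0 → (1, 4, 6)
pivot(1,1)=7: scale R1 → (0, 1, 10)
  clear (0,1): R0 −= (4)R1 → (1, 0, 10)

M[0][2] = 10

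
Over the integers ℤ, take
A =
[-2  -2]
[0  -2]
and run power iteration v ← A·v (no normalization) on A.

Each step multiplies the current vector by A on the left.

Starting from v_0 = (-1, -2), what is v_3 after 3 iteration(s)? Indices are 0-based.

v_3 = (56, 16)

v_0 = (-1, -2).
v_1 = A·v_0 = (6, 4).
v_2 = A·v_1 = (-20, -8).
v_3 = A·v_2 = (56, 16).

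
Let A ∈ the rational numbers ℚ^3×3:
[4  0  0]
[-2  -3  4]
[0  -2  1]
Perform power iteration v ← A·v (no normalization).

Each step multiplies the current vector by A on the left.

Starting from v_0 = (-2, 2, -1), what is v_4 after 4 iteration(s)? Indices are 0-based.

v_4 = (-512, 22, -121)

v_0 = (-2, 2, -1).
v_1 = A·v_0 = (-8, -6, -5).
v_2 = A·v_1 = (-32, 14, 7).
v_3 = A·v_2 = (-128, 50, -21).
v_4 = A·v_3 = (-512, 22, -121).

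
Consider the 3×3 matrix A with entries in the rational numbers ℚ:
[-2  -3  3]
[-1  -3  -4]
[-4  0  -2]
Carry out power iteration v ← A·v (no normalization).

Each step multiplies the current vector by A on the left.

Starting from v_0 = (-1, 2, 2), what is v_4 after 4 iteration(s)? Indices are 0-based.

v_0 = (-1, 2, 2).
v_1 = A·v_0 = (2, -13, 0).
v_2 = A·v_1 = (35, 37, -8).
v_3 = A·v_2 = (-205, -114, -124).
v_4 = A·v_3 = (380, 1043, 1068).

v_4 = (380, 1043, 1068)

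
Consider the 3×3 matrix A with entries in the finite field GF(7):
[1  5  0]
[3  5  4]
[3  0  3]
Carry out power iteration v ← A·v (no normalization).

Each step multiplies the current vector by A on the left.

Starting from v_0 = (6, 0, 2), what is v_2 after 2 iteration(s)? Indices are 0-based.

v_2 = (3, 6, 6)

v_0 = (6, 0, 2).
v_1 = A·v_0 = (6, 5, 3).
v_2 = A·v_1 = (3, 6, 6).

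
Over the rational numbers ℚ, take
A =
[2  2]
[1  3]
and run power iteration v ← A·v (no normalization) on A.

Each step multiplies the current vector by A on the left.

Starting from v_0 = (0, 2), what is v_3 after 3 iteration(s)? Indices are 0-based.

v_0 = (0, 2).
v_1 = A·v_0 = (4, 6).
v_2 = A·v_1 = (20, 22).
v_3 = A·v_2 = (84, 86).

v_3 = (84, 86)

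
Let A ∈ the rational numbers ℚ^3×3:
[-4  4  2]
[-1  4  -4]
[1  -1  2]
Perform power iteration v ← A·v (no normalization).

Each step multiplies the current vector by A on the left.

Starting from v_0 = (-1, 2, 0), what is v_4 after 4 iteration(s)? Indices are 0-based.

v_4 = (-264, 726, -84)

v_0 = (-1, 2, 0).
v_1 = A·v_0 = (12, 9, -3).
v_2 = A·v_1 = (-18, 36, -3).
v_3 = A·v_2 = (210, 174, -60).
v_4 = A·v_3 = (-264, 726, -84).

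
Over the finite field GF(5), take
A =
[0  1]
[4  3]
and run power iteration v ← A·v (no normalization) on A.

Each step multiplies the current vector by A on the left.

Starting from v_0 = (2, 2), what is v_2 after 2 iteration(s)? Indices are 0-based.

v_2 = (4, 0)

v_0 = (2, 2).
v_1 = A·v_0 = (2, 4).
v_2 = A·v_1 = (4, 0).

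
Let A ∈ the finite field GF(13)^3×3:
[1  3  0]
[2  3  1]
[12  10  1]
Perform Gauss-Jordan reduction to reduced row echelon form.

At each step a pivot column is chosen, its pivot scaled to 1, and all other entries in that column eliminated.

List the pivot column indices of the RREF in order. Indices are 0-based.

pivot(0,0)=1: scale R0 → (1, 3, 0)
  clear (1,0): R1 −= (2)R0 → (0, 10, 1)
  clear (2,0): R2 −= (12)R0 → (0, 0, 1)
pivot(1,1)=10: scale R1 → (0, 1, 4)
  clear (0,1): R0 −= (3)R1 → (1, 0, 1)
pivot(2,2)=1: scale R2 → (0, 0, 1)
  clear (0,2): R0 −= (1)R2 → (1, 0, 0)
  clear (1,2): R1 −= (4)R2 → (0, 1, 0)

pivot columns: 0, 1, 2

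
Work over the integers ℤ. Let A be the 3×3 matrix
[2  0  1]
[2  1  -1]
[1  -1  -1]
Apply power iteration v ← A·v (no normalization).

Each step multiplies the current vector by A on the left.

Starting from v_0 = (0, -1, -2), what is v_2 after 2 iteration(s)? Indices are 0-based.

v_2 = (-1, -6, -6)

v_0 = (0, -1, -2).
v_1 = A·v_0 = (-2, 1, 3).
v_2 = A·v_1 = (-1, -6, -6).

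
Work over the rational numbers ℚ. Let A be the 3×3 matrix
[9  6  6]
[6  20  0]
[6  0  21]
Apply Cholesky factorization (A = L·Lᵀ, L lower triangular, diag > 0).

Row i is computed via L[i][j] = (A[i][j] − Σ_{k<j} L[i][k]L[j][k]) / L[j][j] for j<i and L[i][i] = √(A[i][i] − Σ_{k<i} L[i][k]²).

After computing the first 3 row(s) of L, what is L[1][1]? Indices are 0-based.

L[1][1] = 4

Step 1: L[0][0] = √(9) = 3.
  L[1][0] = (6) / L[0][0] = 2.
Step 2: L[1][1] = √(16) = 4.
  L[2][0] = (6) / L[0][0] = 2.
  L[2][1] = (-4) / L[1][1] = -1.
Step 3: L[2][2] = √(16) = 4.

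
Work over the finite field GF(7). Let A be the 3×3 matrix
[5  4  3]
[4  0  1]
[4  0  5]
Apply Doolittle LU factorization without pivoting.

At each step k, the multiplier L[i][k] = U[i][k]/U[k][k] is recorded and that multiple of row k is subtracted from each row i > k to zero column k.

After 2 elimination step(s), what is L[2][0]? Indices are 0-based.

Step 1: pivot at (0,0) is 5.
  row1 ← row1 − (5)·row0  ⇒  L[1][0]=5, U row1=(0, 1, 0)
  row2 ← row2 − (5)·row0  ⇒  L[2][0]=5, U row2=(0, 1, 4)
Step 2: pivot at (1,1) is 1.
  row2 ← row2 − (1)·row1  ⇒  L[2][1]=1, U row2=(0, 0, 4)

L[2][0] = 5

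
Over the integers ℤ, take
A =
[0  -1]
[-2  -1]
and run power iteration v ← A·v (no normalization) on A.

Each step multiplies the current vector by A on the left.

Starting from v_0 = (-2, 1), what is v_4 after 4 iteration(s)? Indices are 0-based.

v_0 = (-2, 1).
v_1 = A·v_0 = (-1, 3).
v_2 = A·v_1 = (-3, -1).
v_3 = A·v_2 = (1, 7).
v_4 = A·v_3 = (-7, -9).

v_4 = (-7, -9)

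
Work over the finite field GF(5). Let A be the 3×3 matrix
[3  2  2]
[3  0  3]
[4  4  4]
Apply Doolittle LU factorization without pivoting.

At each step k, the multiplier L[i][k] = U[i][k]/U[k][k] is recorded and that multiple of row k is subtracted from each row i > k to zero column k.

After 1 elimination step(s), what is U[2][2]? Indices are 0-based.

Step 1: pivot at (0,0) is 3.
  row1 ← row1 − (1)·row0  ⇒  L[1][0]=1, U row1=(0, 3, 1)
  row2 ← row2 − (3)·row0  ⇒  L[2][0]=3, U row2=(0, 3, 3)

U[2][2] = 3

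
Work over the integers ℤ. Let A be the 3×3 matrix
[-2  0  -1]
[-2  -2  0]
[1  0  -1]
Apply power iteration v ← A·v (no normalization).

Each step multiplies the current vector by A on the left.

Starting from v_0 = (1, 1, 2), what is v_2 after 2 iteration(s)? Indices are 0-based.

v_2 = (9, 16, -3)

v_0 = (1, 1, 2).
v_1 = A·v_0 = (-4, -4, -1).
v_2 = A·v_1 = (9, 16, -3).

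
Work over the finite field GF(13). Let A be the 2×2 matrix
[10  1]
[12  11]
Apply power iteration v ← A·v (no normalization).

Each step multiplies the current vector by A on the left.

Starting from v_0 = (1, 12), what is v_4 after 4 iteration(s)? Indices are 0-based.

v_4 = (3, 6)

v_0 = (1, 12).
v_1 = A·v_0 = (9, 1).
v_2 = A·v_1 = (0, 2).
v_3 = A·v_2 = (2, 9).
v_4 = A·v_3 = (3, 6).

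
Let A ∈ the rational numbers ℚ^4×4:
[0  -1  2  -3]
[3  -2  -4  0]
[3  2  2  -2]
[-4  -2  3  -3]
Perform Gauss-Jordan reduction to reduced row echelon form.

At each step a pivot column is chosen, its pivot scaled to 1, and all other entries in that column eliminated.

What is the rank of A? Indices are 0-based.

rank = 4

step 1: exchange rows 0,1
step 1: normalize row 0 (÷3) = (1, -2/3, -4/3, 0)
  row 2: subtract 3×row0 = (0, 4, 6, -2)
  row 3: subtract -4×row0 = (0, -14/3, -7/3, -3)
step 2: normalize row 1 (÷-1) = (0, 1, -2, 3)
  row 0: subtract -2/3×row1 = (1, 0, -8/3, 2)
  row 2: subtract 4×row1 = (0, 0, 14, -14)
  row 3: subtract -14/3×row1 = (0, 0, -35/3, 11)
step 3: normalize row 2 (÷14) = (0, 0, 1, -1)
  row 0: subtract -8/3×row2 = (1, 0, 0, -2/3)
  row 1: subtract -2×row2 = (0, 1, 0, 1)
  row 3: subtract -35/3×row2 = (0, 0, 0, -2/3)
step 4: normalize row 3 (÷-2/3) = (0, 0, 0, 1)
  row 0: subtract -2/3×row3 = (1, 0, 0, 0)
  row 1: subtract 1×row3 = (0, 1, 0, 0)
  row 2: subtract -1×row3 = (0, 0, 1, 0)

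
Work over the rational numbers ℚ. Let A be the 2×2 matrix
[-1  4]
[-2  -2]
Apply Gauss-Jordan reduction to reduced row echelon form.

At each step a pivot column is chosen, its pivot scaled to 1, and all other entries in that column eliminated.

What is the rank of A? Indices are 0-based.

rank = 2

[1] R0 /= -1  ⇒  (1, -4)
     R1 -= -2·R0  ⇒  (0, -10)
[2] R1 /= -10  ⇒  (0, 1)
     R0 -= -4·R1  ⇒  (1, 0)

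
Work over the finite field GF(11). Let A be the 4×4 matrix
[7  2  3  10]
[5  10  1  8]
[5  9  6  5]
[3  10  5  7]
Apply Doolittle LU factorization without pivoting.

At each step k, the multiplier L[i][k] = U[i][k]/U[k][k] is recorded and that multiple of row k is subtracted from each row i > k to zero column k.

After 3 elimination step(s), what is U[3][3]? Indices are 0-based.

[col 0] pivot 7
  R1 -= 7*R0 → (0, 7, 2, 4)  (L[1][0] := 7)
  R2 -= 7*R0 → (0, 6, 7, 1)  (L[2][0] := 7)
  R3 -= 2*R0 → (0, 6, 10, 9)  (L[3][0] := 2)
[col 1] pivot 7
  R2 -= 4*R1 → (0, 0, 10, 7)  (L[2][1] := 4)
  R3 -= 4*R1 → (0, 0, 2, 4)  (L[3][1] := 4)
[col 2] pivot 10
  R3 -= 9*R2 → (0, 0, 0, 7)  (L[3][2] := 9)

U[3][3] = 7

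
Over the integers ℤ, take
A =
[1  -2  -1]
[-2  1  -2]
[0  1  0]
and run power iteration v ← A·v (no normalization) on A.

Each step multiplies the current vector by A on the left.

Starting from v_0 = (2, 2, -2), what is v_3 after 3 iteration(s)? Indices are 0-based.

v_0 = (2, 2, -2).
v_1 = A·v_0 = (0, 2, 2).
v_2 = A·v_1 = (-6, -2, 2).
v_3 = A·v_2 = (-4, 6, -2).

v_3 = (-4, 6, -2)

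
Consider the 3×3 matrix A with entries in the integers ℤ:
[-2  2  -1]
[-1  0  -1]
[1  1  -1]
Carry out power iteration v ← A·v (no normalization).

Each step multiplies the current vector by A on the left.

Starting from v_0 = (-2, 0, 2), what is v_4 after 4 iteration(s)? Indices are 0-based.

v_4 = (-4, 6, -4)

v_0 = (-2, 0, 2).
v_1 = A·v_0 = (2, 0, -4).
v_2 = A·v_1 = (0, 2, 6).
v_3 = A·v_2 = (-2, -6, -4).
v_4 = A·v_3 = (-4, 6, -4).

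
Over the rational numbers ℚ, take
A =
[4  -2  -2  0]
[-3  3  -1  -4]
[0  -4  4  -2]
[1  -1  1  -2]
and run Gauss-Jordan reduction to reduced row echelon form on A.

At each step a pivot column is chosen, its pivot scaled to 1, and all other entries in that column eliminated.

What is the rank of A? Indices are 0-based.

rank = 4

pivot(0,0)=4: scale R0 → (1, -1/2, -1/2, 0)
  clear (1,0): R1 −= (-3)R0 → (0, 3/2, -5/2, -4)
  clear (3,0): R3 −= (1)R0 → (0, -1/2, 3/2, -2)
pivot(1,1)=3/2: scale R1 → (0, 1, -5/3, -8/3)
  clear (0,1): R0 −= (-1/2)R1 → (1, 0, -4/3, -4/3)
  clear (2,1): R2 −= (-4)R1 → (0, 0, -8/3, -38/3)
  clear (3,1): R3 −= (-1/2)R1 → (0, 0, 2/3, -10/3)
pivot(2,2)=-8/3: scale R2 → (0, 0, 1, 19/4)
  clear (0,2): R0 −= (-4/3)R2 → (1, 0, 0, 5)
  clear (1,2): R1 −= (-5/3)R2 → (0, 1, 0, 21/4)
  clear (3,2): R3 −= (2/3)R2 → (0, 0, 0, -13/2)
pivot(3,3)=-13/2: scale R3 → (0, 0, 0, 1)
  clear (0,3): R0 −= (5)R3 → (1, 0, 0, 0)
  clear (1,3): R1 −= (21/4)R3 → (0, 1, 0, 0)
  clear (2,3): R2 −= (19/4)R3 → (0, 0, 1, 0)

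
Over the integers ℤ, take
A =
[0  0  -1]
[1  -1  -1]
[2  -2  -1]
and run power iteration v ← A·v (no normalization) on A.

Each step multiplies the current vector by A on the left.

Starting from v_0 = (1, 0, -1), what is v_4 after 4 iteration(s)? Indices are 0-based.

v_0 = (1, 0, -1).
v_1 = A·v_0 = (1, 2, 3).
v_2 = A·v_1 = (-3, -4, -5).
v_3 = A·v_2 = (5, 6, 7).
v_4 = A·v_3 = (-7, -8, -9).

v_4 = (-7, -8, -9)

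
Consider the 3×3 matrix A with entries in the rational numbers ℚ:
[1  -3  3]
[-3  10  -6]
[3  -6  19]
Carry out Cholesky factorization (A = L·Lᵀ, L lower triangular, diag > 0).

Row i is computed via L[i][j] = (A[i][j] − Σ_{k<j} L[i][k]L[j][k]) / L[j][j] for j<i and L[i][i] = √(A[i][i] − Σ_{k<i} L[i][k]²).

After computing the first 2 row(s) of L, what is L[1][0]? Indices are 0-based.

Step 1: L[0][0] = √(1) = 1.
  L[1][0] = (-3) / L[0][0] = -3.
Step 2: L[1][1] = √(1) = 1.

L[1][0] = -3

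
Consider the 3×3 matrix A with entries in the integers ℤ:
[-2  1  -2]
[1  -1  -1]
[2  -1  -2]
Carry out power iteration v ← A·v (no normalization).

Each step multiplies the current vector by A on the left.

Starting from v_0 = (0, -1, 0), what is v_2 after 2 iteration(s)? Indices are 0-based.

v_0 = (0, -1, 0).
v_1 = A·v_0 = (-1, 1, 1).
v_2 = A·v_1 = (1, -3, -5).

v_2 = (1, -3, -5)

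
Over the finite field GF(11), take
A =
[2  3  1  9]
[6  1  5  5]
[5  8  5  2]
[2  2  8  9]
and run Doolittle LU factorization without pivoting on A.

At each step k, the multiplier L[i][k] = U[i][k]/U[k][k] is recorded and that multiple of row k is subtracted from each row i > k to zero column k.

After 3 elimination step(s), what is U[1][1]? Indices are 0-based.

U[1][1] = 3

Step 1: pivot at (0,0) is 2.
  row1 ← row1 − (3)·row0  ⇒  L[1][0]=3, U row1=(0, 3, 2, 0)
  row2 ← row2 − (8)·row0  ⇒  L[2][0]=8, U row2=(0, 6, 8, 7)
  row3 ← row3 − (1)·row0  ⇒  L[3][0]=1, U row3=(0, 10, 7, 0)
Step 2: pivot at (1,1) is 3.
  row2 ← row2 − (2)·row1  ⇒  L[2][1]=2, U row2=(0, 0, 4, 7)
  row3 ← row3 − (7)·row1  ⇒  L[3][1]=7, U row3=(0, 0, 4, 0)
Step 3: pivot at (2,2) is 4.
  row3 ← row3 − (1)·row2  ⇒  L[3][2]=1, U row3=(0, 0, 0, 4)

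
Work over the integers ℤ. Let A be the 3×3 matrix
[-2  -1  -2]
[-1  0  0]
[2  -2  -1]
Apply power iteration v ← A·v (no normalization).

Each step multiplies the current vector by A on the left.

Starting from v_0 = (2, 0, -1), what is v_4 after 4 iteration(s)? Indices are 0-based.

v_0 = (2, 0, -1).
v_1 = A·v_0 = (-2, -2, 5).
v_2 = A·v_1 = (-4, 2, -5).
v_3 = A·v_2 = (16, 4, -7).
v_4 = A·v_3 = (-22, -16, 31).

v_4 = (-22, -16, 31)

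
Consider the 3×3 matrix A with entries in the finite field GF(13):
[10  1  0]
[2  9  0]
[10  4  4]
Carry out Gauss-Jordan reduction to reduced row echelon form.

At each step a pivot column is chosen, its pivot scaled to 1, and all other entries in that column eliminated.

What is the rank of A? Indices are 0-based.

[1] R0 /= 10  ⇒  (1, 4, 0)
     R1 -= 2·R0  ⇒  (0, 1, 0)
     R2 -= 10·R0  ⇒  (0, 3, 4)
[2] R1 /= 1  ⇒  (0, 1, 0)
     R0 -= 4·R1  ⇒  (1, 0, 0)
     R2 -= 3·R1  ⇒  (0, 0, 4)
[3] R2 /= 4  ⇒  (0, 0, 1)

rank = 3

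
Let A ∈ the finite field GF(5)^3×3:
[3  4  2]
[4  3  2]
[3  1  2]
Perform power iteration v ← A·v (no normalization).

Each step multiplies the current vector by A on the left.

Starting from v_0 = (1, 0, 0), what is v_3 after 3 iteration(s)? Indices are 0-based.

v_3 = (1, 2, 1)

v_0 = (1, 0, 0).
v_1 = A·v_0 = (3, 4, 3).
v_2 = A·v_1 = (1, 0, 4).
v_3 = A·v_2 = (1, 2, 1).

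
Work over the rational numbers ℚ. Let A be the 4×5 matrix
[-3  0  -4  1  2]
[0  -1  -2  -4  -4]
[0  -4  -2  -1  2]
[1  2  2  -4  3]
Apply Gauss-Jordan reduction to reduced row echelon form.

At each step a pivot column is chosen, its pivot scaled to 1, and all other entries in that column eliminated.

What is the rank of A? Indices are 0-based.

rank = 4

step 1: normalize row 0 (÷-3) = (1, 0, 4/3, -1/3, -2/3)
  row 3: subtract 1×row0 = (0, 2, 2/3, -11/3, 11/3)
step 2: normalize row 1 (÷-1) = (0, 1, 2, 4, 4)
  row 2: subtract -4×row1 = (0, 0, 6, 15, 18)
  row 3: subtract 2×row1 = (0, 0, -10/3, -35/3, -13/3)
step 3: normalize row 2 (÷6) = (0, 0, 1, 5/2, 3)
  row 0: subtract 4/3×row2 = (1, 0, 0, -11/3, -14/3)
  row 1: subtract 2×row2 = (0, 1, 0, -1, -2)
  row 3: subtract -10/3×row2 = (0, 0, 0, -10/3, 17/3)
step 4: normalize row 3 (÷-10/3) = (0, 0, 0, 1, -17/10)
  row 0: subtract -11/3×row3 = (1, 0, 0, 0, -109/10)
  row 1: subtract -1×row3 = (0, 1, 0, 0, -37/10)
  row 2: subtract 5/2×row3 = (0, 0, 1, 0, 29/4)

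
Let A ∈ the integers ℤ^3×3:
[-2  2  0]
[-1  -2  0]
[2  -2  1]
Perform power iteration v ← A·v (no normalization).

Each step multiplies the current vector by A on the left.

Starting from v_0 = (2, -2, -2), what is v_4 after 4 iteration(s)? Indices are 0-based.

v_0 = (2, -2, -2).
v_1 = A·v_0 = (-8, 2, 6).
v_2 = A·v_1 = (20, 4, -14).
v_3 = A·v_2 = (-32, -28, 18).
v_4 = A·v_3 = (8, 88, 10).

v_4 = (8, 88, 10)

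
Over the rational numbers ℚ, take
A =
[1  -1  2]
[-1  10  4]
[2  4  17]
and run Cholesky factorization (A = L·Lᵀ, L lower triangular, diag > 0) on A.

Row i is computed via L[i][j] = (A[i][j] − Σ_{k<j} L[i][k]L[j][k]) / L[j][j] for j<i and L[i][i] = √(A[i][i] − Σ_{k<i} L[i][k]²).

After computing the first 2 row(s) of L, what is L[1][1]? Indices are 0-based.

L[1][1] = 3

Step 1: L[0][0] = √(1) = 1.
  L[1][0] = (-1) / L[0][0] = -1.
Step 2: L[1][1] = √(9) = 3.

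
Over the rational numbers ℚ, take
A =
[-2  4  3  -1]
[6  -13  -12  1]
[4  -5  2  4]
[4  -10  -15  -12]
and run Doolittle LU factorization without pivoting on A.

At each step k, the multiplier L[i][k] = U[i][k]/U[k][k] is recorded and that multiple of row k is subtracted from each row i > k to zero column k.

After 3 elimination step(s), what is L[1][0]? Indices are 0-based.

L[1][0] = -3

[col 0] pivot -2
  R1 -= -3*R0 → (0, -1, -3, -2)  (L[1][0] := -3)
  R2 -= -2*R0 → (0, 3, 8, 2)  (L[2][0] := -2)
  R3 -= -2*R0 → (0, -2, -9, -14)  (L[3][0] := -2)
[col 1] pivot -1
  R2 -= -3*R1 → (0, 0, -1, -4)  (L[2][1] := -3)
  R3 -= 2*R1 → (0, 0, -3, -10)  (L[3][1] := 2)
[col 2] pivot -1
  R3 -= 3*R2 → (0, 0, 0, 2)  (L[3][2] := 3)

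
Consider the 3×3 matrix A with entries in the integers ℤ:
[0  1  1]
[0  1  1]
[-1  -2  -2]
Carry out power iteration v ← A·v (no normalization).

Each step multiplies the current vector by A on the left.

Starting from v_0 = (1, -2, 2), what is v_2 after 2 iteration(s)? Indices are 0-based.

v_2 = (-1, -1, 2)

v_0 = (1, -2, 2).
v_1 = A·v_0 = (0, 0, -1).
v_2 = A·v_1 = (-1, -1, 2).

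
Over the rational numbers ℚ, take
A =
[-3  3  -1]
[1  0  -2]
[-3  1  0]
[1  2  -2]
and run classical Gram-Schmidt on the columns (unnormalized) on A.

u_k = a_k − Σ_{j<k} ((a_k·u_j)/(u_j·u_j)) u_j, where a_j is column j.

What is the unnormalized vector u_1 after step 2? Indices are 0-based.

Step 1: u_0 = a_0 = (-3, 1, -3, 1).
Step 2: u_1 = a_1 − (-1/2)·u_0 = (3/2, 1/2, -1/2, 5/2).

u_1 = (3/2, 1/2, -1/2, 5/2)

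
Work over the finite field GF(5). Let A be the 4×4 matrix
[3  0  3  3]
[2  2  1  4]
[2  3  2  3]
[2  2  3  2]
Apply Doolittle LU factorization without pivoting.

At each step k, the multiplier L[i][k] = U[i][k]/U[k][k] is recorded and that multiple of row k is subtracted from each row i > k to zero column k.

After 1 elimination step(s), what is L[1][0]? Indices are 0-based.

L[1][0] = 4

k=0: U[0][0]=3
  eliminate (1,0): mult=4, new row 1: (0, 2, 4, 2); set L[1][0]=4
  eliminate (2,0): mult=4, new row 2: (0, 3, 0, 1); set L[2][0]=4
  eliminate (3,0): mult=4, new row 3: (0, 2, 1, 0); set L[3][0]=4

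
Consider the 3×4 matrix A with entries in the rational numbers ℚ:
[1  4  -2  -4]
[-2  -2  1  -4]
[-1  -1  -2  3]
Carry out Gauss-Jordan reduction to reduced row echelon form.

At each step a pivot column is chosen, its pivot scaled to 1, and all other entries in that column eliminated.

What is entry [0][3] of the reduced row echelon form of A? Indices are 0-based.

M[0][3] = 4

pivot(0,0)=1: scale R0 → (1, 4, -2, -4)
  clear (1,0): R1 −= (-2)R0 → (0, 6, -3, -12)
  clear (2,0): R2 −= (-1)R0 → (0, 3, -4, -1)
pivot(1,1)=6: scale R1 → (0, 1, -1/2, -2)
  clear (0,1): R0 −= (4)R1 → (1, 0, 0, 4)
  clear (2,1): R2 −= (3)R1 → (0, 0, -5/2, 5)
pivot(2,2)=-5/2: scale R2 → (0, 0, 1, -2)
  clear (1,2): R1 −= (-1/2)R2 → (0, 1, 0, -3)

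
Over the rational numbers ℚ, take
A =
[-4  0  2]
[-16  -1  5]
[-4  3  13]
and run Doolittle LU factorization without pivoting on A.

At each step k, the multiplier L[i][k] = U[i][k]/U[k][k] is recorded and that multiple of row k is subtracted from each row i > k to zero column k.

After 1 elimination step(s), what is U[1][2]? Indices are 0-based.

U[1][2] = -3

k=0: U[0][0]=-4
  eliminate (1,0): mult=4, new row 1: (0, -1, -3); set L[1][0]=4
  eliminate (2,0): mult=1, new row 2: (0, 3, 11); set L[2][0]=1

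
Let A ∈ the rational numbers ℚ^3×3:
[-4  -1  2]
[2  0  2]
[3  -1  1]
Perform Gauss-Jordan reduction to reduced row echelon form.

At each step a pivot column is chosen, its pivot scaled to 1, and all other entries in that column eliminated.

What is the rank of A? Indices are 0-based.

[1] R0 /= -4  ⇒  (1, 1/4, -1/2)
     R1 -= 2·R0  ⇒  (0, -1/2, 3)
     R2 -= 3·R0  ⇒  (0, -7/4, 5/2)
[2] R1 /= -1/2  ⇒  (0, 1, -6)
     R0 -= 1/4·R1  ⇒  (1, 0, 1)
     R2 -= -7/4·R1  ⇒  (0, 0, -8)
[3] R2 /= -8  ⇒  (0, 0, 1)
     R0 -= 1·R2  ⇒  (1, 0, 0)
     R1 -= -6·R2  ⇒  (0, 1, 0)

rank = 3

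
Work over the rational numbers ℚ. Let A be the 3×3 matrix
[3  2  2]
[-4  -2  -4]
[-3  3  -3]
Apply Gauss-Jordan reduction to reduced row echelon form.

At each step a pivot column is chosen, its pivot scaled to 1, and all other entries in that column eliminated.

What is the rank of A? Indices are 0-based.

rank = 3

step 1: normalize row 0 (÷3) = (1, 2/3, 2/3)
  row 1: subtract -4×row0 = (0, 2/3, -4/3)
  row 2: subtract -3×row0 = (0, 5, -1)
step 2: normalize row 1 (÷2/3) = (0, 1, -2)
  row 0: subtract 2/3×row1 = (1, 0, 2)
  row 2: subtract 5×row1 = (0, 0, 9)
step 3: normalize row 2 (÷9) = (0, 0, 1)
  row 0: subtract 2×row2 = (1, 0, 0)
  row 1: subtract -2×row2 = (0, 1, 0)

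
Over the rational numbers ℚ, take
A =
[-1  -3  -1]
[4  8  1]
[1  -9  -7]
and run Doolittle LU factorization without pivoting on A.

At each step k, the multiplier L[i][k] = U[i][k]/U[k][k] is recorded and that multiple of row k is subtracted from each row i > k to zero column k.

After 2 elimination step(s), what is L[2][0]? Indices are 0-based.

L[2][0] = -1

k=0: U[0][0]=-1
  eliminate (1,0): mult=-4, new row 1: (0, -4, -3); set L[1][0]=-4
  eliminate (2,0): mult=-1, new row 2: (0, -12, -8); set L[2][0]=-1
k=1: U[1][1]=-4
  eliminate (2,1): mult=3, new row 2: (0, 0, 1); set L[2][1]=3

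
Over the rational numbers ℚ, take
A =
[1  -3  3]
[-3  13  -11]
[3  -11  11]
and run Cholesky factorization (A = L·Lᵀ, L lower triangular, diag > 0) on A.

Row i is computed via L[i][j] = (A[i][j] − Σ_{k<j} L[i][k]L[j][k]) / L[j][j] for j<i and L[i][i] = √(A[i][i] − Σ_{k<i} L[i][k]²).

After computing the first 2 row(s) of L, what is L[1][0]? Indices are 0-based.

L[1][0] = -3

Step 1: L[0][0] = √(1) = 1.
  L[1][0] = (-3) / L[0][0] = -3.
Step 2: L[1][1] = √(4) = 2.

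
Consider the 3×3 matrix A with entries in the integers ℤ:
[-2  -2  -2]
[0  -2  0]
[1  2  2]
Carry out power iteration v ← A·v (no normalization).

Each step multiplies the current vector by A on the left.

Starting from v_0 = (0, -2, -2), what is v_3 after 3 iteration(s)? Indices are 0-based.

v_3 = (32, 16, -24)

v_0 = (0, -2, -2).
v_1 = A·v_0 = (8, 4, -8).
v_2 = A·v_1 = (-8, -8, 0).
v_3 = A·v_2 = (32, 16, -24).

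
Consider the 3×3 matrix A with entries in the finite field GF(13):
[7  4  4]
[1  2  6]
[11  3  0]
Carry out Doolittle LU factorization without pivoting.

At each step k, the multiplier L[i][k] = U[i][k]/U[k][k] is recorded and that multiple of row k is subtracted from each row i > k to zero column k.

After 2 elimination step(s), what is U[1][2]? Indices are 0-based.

U[1][2] = 11

k=0: U[0][0]=7
  eliminate (1,0): mult=2, new row 1: (0, 7, 11); set L[1][0]=2
  eliminate (2,0): mult=9, new row 2: (0, 6, 3); set L[2][0]=9
k=1: U[1][1]=7
  eliminate (2,1): mult=12, new row 2: (0, 0, 1); set L[2][1]=12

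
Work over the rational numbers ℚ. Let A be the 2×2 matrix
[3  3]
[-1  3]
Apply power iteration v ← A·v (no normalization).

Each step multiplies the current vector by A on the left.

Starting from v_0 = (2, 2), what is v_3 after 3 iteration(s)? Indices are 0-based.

v_3 = (144, -48)

v_0 = (2, 2).
v_1 = A·v_0 = (12, 4).
v_2 = A·v_1 = (48, 0).
v_3 = A·v_2 = (144, -48).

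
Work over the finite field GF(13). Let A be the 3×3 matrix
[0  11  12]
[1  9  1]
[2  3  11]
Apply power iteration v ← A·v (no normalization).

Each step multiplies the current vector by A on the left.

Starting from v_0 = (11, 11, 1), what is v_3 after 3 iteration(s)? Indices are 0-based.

v_0 = (11, 11, 1).
v_1 = A·v_0 = (3, 7, 1).
v_2 = A·v_1 = (11, 2, 12).
v_3 = A·v_2 = (10, 2, 4).

v_3 = (10, 2, 4)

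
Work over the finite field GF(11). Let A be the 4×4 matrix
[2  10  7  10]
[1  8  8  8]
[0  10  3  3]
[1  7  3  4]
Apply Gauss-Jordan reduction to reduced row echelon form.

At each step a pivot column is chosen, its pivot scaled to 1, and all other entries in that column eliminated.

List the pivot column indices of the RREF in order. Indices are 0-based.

step 1: normalize row 0 (÷2) = (1, 5, 9, 5)
  row 1: subtract 1×row0 = (0, 3, 10, 3)
  row 3: subtract 1×row0 = (0, 2, 5, 10)
step 2: normalize row 1 (÷3) = (0, 1, 7, 1)
  row 0: subtract 5×row1 = (1, 0, 7, 0)
  row 2: subtract 10×row1 = (0, 0, 10, 4)
  row 3: subtract 2×row1 = (0, 0, 2, 8)
step 3: normalize row 2 (÷10) = (0, 0, 1, 7)
  row 0: subtract 7×row2 = (1, 0, 0, 6)
  row 1: subtract 7×row2 = (0, 1, 0, 7)
  row 3: subtract 2×row2 = (0, 0, 0, 5)
step 4: normalize row 3 (÷5) = (0, 0, 0, 1)
  row 0: subtract 6×row3 = (1, 0, 0, 0)
  row 1: subtract 7×row3 = (0, 1, 0, 0)
  row 2: subtract 7×row3 = (0, 0, 1, 0)

pivot columns: 0, 1, 2, 3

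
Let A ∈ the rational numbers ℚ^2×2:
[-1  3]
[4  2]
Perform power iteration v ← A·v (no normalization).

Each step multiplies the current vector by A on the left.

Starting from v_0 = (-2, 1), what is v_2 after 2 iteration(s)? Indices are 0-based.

v_0 = (-2, 1).
v_1 = A·v_0 = (5, -6).
v_2 = A·v_1 = (-23, 8).

v_2 = (-23, 8)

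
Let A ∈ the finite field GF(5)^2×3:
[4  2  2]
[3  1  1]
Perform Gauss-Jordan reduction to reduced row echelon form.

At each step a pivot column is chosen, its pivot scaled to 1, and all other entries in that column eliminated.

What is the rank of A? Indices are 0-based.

pivot(0,0)=4: scale R0 → (1, 3, 3)
  clear (1,0): R1 −= (3)R0 → (0, 2, 2)
pivot(1,1)=2: scale R1 → (0, 1, 1)
  clear (0,1): R0 −= (3)R1 → (1, 0, 0)

rank = 2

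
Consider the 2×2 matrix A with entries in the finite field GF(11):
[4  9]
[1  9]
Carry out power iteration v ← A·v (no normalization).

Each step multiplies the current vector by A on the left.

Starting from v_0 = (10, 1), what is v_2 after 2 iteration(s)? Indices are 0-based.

v_0 = (10, 1).
v_1 = A·v_0 = (5, 8).
v_2 = A·v_1 = (4, 0).

v_2 = (4, 0)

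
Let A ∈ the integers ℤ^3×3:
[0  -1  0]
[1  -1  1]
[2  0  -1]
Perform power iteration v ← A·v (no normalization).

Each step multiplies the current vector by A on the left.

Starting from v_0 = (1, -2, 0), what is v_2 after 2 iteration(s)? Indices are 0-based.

v_0 = (1, -2, 0).
v_1 = A·v_0 = (2, 3, 2).
v_2 = A·v_1 = (-3, 1, 2).

v_2 = (-3, 1, 2)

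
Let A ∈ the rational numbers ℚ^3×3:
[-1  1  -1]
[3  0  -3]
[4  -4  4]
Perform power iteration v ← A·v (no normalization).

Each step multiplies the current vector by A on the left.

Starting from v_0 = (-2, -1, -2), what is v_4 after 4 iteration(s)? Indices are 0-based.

v_4 = (351, 1080, -1404)

v_0 = (-2, -1, -2).
v_1 = A·v_0 = (3, 0, -12).
v_2 = A·v_1 = (9, 45, -36).
v_3 = A·v_2 = (72, 135, -288).
v_4 = A·v_3 = (351, 1080, -1404).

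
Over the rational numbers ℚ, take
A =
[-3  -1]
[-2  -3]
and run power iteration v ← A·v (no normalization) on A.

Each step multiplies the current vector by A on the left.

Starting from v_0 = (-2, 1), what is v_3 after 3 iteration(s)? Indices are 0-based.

v_0 = (-2, 1).
v_1 = A·v_0 = (5, 1).
v_2 = A·v_1 = (-16, -13).
v_3 = A·v_2 = (61, 71).

v_3 = (61, 71)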